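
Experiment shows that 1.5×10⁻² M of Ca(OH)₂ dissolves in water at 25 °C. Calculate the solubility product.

Ksp = 1.4×10⁻⁵

Ca(OH)₂(s) ⇌ Ca²⁺(aq) + 2 OH⁻(aq)
Call the molar solubility s, so that [Ca²⁺] = s and [OH⁻] = 2s.
Ksp = [Ca²⁺][OH⁻]^2 = s · (2s)^2 = 4s^3
Ksp = 4 × (1.5×10⁻²)^3 = 1.4×10⁻⁵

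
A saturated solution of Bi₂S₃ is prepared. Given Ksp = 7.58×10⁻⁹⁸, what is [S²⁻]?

4.43×10⁻²⁰ M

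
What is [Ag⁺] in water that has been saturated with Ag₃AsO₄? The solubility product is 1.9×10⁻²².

Ag₃AsO₄(s) ⇌ 3 Ag⁺(aq) + AsO₄³⁻(aq)
If s mol/L of Ag₃AsO₄ dissolves, [Ag⁺] = 3s and [AsO₄³⁻] = s.
Ksp = [Ag⁺]^3[AsO₄³⁻] = (3s)^3 · s = 27s^4 = 1.9×10⁻²²
s = 1.6×10⁻⁶ M
[Ag⁺] = 3s = 4.9×10⁻⁶ M

4.9×10⁻⁶ M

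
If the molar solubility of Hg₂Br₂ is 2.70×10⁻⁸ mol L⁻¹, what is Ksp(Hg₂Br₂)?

Hg₂Br₂(s) ⇌ Hg₂²⁺(aq) + 2 Br⁻(aq)
Let s be the molar solubility. Then [Hg₂²⁺] = s and [Br⁻] = 2s.
Ksp = [Hg₂²⁺][Br⁻]^2 = s · (2s)^2 = 4s^3
Ksp = 4 × (2.70×10⁻⁸)^3 = 7.87×10⁻²³

Ksp = 7.87×10⁻²³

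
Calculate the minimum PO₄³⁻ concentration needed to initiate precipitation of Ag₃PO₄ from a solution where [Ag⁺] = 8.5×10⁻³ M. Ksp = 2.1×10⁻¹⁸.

3.4×10⁻¹² M

Each salt precipitates once Q = Ksp for that salt.
Ag₃PO₄(s) ⇌ 3 Ag⁺(aq) + PO₄³⁻(aq)
Ksp = [Ag⁺]^3[PO₄³⁻] = [PO₄³⁻](8.5×10⁻³)^3
[PO₄³⁻] = 2.1×10⁻¹⁸ / (8.5×10⁻³)^3 = 3.4×10⁻¹²
[PO₄³⁻] = 3.4×10⁻¹² M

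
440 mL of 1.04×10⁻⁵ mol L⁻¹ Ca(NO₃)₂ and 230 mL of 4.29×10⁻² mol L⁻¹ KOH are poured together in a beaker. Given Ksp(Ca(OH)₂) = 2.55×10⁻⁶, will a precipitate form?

No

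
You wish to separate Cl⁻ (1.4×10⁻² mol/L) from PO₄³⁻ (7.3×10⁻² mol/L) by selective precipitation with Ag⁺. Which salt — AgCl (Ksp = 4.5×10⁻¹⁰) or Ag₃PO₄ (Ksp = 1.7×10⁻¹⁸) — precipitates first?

A salt starts to precipitate once the ion product Q reaches its Ksp.
For AgCl: [Ag⁺] = (Ksp/[Cl⁻]) = 3.2×10⁻⁸ mol/L
For Ag₃PO₄: [Ag⁺] = (Ksp/[PO₄³⁻])^(1/3) = 2.9×10⁻⁶ mol/L
AgCl requires the lower [Ag⁺], so it precipitates first.

AgCl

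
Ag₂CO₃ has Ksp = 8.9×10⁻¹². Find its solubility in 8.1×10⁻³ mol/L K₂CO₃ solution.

Ag₂CO₃(s) ⇌ 2 Ag⁺(aq) + CO₃²⁻(aq)
With CO₃²⁻ already at 8.1×10⁻³ mol/L and s small, take [CO₃²⁻] ≈ 8.1×10⁻³ mol/L and [Ag⁺] = 2s.
Ksp = [Ag⁺]^2[CO₃²⁻] = (2s)^2(8.1×10⁻³)
(2s)^2 = 8.9×10⁻¹² / (8.1×10⁻³) = 1.1×10⁻⁹
s = 1.7×10⁻⁵ mol/L

1.7×10⁻⁵ M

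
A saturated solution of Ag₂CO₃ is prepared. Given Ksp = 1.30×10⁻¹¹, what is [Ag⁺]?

2.96×10⁻⁴ M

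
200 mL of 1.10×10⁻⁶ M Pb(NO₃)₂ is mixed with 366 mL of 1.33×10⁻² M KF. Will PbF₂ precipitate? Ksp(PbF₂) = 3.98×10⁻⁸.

No

After mixing, V = 200 mL + 366 mL = 566 mL.
[Pb²⁺] = (1.10×10⁻⁶)(200)/566 = 3.89×10⁻⁷ M
[F⁻] = (1.33×10⁻²)(366)/566 = 8.60×10⁻³ M
Q = [Pb²⁺][F⁻]^2 = 2.88×10⁻¹¹
Q = 2.88×10⁻¹¹ < Ksp = 3.98×10⁻⁸, so the solution is unsaturated and no precipitate forms.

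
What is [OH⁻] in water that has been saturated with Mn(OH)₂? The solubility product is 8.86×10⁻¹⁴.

Mn(OH)₂(s) ⇌ Mn²⁺(aq) + 2 OH⁻(aq)
If s mol/L of Mn(OH)₂ dissolves, [Mn²⁺] = s and [OH⁻] = 2s.
Ksp = [Mn²⁺][OH⁻]^2 = s · (2s)^2 = 4s^3 = 8.86×10⁻¹⁴
s = 2.81×10⁻⁵ M
[OH⁻] = 2s = 5.62×10⁻⁵ M

5.62×10⁻⁵ M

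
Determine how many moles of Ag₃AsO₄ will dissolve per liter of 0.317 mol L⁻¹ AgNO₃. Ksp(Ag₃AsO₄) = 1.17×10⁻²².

3.67×10⁻²¹ M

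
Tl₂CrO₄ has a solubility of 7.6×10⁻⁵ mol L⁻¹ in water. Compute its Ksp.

Tl₂CrO₄(s) ⇌ 2 Tl⁺(aq) + CrO₄²⁻(aq)
With molar solubility s: [Tl⁺] = 2s, [CrO₄²⁻] = s.
Ksp = [Tl⁺]^2[CrO₄²⁻] = (2s)^2 · s = 4s^3
Ksp = 4 × (7.6×10⁻⁵)^3 = 1.8×10⁻¹²

Ksp = 1.8×10⁻¹²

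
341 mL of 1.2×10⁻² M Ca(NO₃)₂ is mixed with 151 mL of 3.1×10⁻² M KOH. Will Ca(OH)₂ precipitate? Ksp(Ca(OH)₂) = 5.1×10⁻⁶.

No

Total volume after mixing = 341 + 151 = 492 mL.
[Ca²⁺] = (1.2×10⁻²)(341)/492 = 8.3×10⁻³ M
[OH⁻] = (3.1×10⁻²)(151)/492 = 9.5×10⁻³ M
Q = [Ca²⁺][OH⁻]^2 = 7.5×10⁻⁷
Q = 7.5×10⁻⁷ < Ksp = 5.1×10⁻⁶, so the solution is unsaturated and no precipitate forms.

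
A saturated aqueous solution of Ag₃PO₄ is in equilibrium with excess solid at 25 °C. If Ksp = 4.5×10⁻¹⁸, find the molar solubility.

Ag₃PO₄(s) ⇌ 3 Ag⁺(aq) + PO₄³⁻(aq)
Call the molar solubility s, so that [Ag⁺] = 3s and [PO₄³⁻] = s.
Ksp = [Ag⁺]^3[PO₄³⁻] = (3s)^3 · s = 27s^4
27s^4 = 4.5×10⁻¹⁸  ⇒  s^4 = 1.7×10⁻¹⁹
s = 2.0×10⁻⁵ M

2.0×10⁻⁵ M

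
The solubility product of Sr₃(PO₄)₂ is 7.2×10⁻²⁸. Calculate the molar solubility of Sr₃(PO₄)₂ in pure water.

Sr₃(PO₄)₂(s) ⇌ 3 Sr²⁺(aq) + 2 PO₄³⁻(aq)
Call the molar solubility s, so that [Sr²⁺] = 3s and [PO₄³⁻] = 2s.
Ksp = [Sr²⁺]^3[PO₄³⁻]^2 = (3s)^3 · (2s)^2 = 108s^5
108s^5 = 7.2×10⁻²⁸  ⇒  s^5 = 6.7×10⁻³⁰
s = (6.7×10⁻³⁰)^(1/5) = 1.5×10⁻⁶ M

1.5×10⁻⁶ M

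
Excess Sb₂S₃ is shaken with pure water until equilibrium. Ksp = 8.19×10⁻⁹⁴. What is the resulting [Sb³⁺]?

Sb₂S₃(s) ⇌ 2 Sb³⁺(aq) + 3 S²⁻(aq)
For each mole of Sb₂S₃ that dissolves per liter, [Sb³⁺] = 2s and [S²⁻] = 3s; let s denote this solubility.
Ksp = [Sb³⁺]^2[S²⁻]^3 = (2s)^2 · (3s)^3 = 108s^5 = 8.19×10⁻⁹⁴
s = 9.46×10⁻²⁰ M
[Sb³⁺] = 2s = 1.89×10⁻¹⁹ M

1.89×10⁻¹⁹ M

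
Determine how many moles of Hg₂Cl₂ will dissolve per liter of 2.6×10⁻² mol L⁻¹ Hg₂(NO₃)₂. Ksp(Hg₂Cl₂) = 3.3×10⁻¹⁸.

5.6×10⁻⁹ M

Hg₂Cl₂(s) ⇌ Hg₂²⁺(aq) + 2 Cl⁻(aq)
Let s be the solubility of Hg₂Cl₂ here. The common ion gives [Hg₂²⁺] ≈ 2.6×10⁻² mol L⁻¹, and [Cl⁻] = 2s.
Ksp = [Hg₂²⁺][Cl⁻]^2 = (2.6×10⁻²)(2s)^2
(2s)^2 = 3.3×10⁻¹⁸ / (2.6×10⁻²) = 1.3×10⁻¹⁶
s = 5.6×10⁻⁹ mol L⁻¹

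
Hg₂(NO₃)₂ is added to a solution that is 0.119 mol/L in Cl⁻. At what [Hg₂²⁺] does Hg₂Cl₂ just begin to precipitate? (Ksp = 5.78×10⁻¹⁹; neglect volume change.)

The threshold for precipitation is Q = Ksp.
Hg₂Cl₂(s) ⇌ Hg₂²⁺(aq) + 2 Cl⁻(aq)
Ksp = [Hg₂²⁺][Cl⁻]^2 = [Hg₂²⁺](0.119)^2
[Hg₂²⁺] = 5.78×10⁻¹⁹ / (0.119)^2 = 4.08×10⁻¹⁷
[Hg₂²⁺] = 4.08×10⁻¹⁷ mol/L

4.08×10⁻¹⁷ M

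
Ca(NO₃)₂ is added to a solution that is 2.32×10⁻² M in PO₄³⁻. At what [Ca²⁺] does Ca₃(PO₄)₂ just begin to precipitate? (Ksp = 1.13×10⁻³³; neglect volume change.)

1.28×10⁻¹⁰ M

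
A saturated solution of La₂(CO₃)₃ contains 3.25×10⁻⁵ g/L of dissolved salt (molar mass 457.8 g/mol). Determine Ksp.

Ksp = 1.95×10⁻³⁴

Molar solubility s = (3.25×10⁻⁵ g/L) / (457.8 g/mol) = 7.0992×10⁻⁸ mol/L
La₂(CO₃)₃(s) ⇌ 2 La³⁺(aq) + 3 CO₃²⁻(aq)
Call the molar solubility s, so that [La³⁺] = 2s and [CO₃²⁻] = 3s.
Ksp = [La³⁺]^2[CO₃²⁻]^3 = (2s)^2 · (3s)^3 = 108s^5
Ksp = 108 × (7.0992×10⁻⁸)^5 = 1.95×10⁻³⁴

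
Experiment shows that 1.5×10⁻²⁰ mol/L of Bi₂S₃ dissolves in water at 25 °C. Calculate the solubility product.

Bi₂S₃(s) ⇌ 2 Bi³⁺(aq) + 3 S²⁻(aq)
Call the molar solubility s, so that [Bi³⁺] = 2s and [S²⁻] = 3s.
Ksp = [Bi³⁺]^2[S²⁻]^3 = (2s)^2 · (3s)^3 = 108s^5
Ksp = 108 × (1.5×10⁻²⁰)^5 = 8.2×10⁻⁹⁸

Ksp = 8.2×10⁻⁹⁸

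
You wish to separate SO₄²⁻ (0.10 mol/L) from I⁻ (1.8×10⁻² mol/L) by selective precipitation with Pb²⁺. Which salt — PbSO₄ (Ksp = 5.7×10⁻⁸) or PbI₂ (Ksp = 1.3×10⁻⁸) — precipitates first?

PbSO₄

Precipitation begins when Q = Ksp.
For PbSO₄: [Pb²⁺] = (Ksp/[SO₄²⁻]) = 5.7×10⁻⁷ mol/L
For PbI₂: [Pb²⁺] = (Ksp/[I⁻]^2) = 4.0×10⁻⁵ mol/L
The smaller threshold [Pb²⁺] is reached first, so PbSO₄ precipitates first.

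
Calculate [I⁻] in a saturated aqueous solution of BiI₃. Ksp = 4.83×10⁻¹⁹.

3.47×10⁻⁵ M

BiI₃(s) ⇌ Bi³⁺(aq) + 3 I⁻(aq)
With molar solubility s: [Bi³⁺] = s, [I⁻] = 3s.
Ksp = [Bi³⁺][I⁻]^3 = s · (3s)^3 = 27s^4 = 4.83×10⁻¹⁹
s = 1.16×10⁻⁵ mol/L
[I⁻] = 3s = 3.47×10⁻⁵ mol/L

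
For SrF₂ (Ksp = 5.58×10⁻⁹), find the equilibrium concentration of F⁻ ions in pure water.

2.23×10⁻³ M

SrF₂(s) ⇌ Sr²⁺(aq) + 2 F⁻(aq)
With molar solubility s: [Sr²⁺] = s, [F⁻] = 2s.
Ksp = [Sr²⁺][F⁻]^2 = s · (2s)^2 = 4s^3 = 5.58×10⁻⁹
s = 1.12×10⁻³ mol L⁻¹
[F⁻] = 2s = 2.23×10⁻³ mol L⁻¹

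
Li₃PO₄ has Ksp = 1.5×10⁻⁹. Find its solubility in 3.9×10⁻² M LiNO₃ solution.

2.5×10⁻⁵ M

Li₃PO₄(s) ⇌ 3 Li⁺(aq) + PO₄³⁻(aq)
Let s be the solubility of Li₃PO₄ here. The common ion gives [Li⁺] ≈ 3.9×10⁻² M, and [PO₄³⁻] = s.
Ksp = [Li⁺]^3[PO₄³⁻] = (3.9×10⁻²)^3s
s = 1.5×10⁻⁹ / (3.9×10⁻²)^3 = 2.5×10⁻⁵
s = 2.5×10⁻⁵ M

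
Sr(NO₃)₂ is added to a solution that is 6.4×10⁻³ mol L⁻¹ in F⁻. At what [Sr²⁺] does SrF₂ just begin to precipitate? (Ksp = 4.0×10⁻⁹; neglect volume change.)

9.8×10⁻⁵ M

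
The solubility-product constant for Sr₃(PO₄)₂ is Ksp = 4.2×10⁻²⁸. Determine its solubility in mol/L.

Sr₃(PO₄)₂(s) ⇌ 3 Sr²⁺(aq) + 2 PO₄³⁻(aq)
If s mol/L of Sr₃(PO₄)₂ dissolves, [Sr²⁺] = 3s and [PO₄³⁻] = 2s.
Ksp = [Sr²⁺]^3[PO₄³⁻]^2 = (3s)^3 · (2s)^2 = 108s^5
108s^5 = 4.2×10⁻²⁸  ⇒  s^5 = 3.9×10⁻³⁰
Taking the 5th root, s = 1.3×10⁻⁶ mol L⁻¹.

1.3×10⁻⁶ M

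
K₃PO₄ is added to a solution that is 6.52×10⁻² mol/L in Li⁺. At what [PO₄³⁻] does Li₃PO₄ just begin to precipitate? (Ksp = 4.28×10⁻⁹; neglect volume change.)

Each salt precipitates once Q = Ksp for that salt.
Li₃PO₄(s) ⇌ 3 Li⁺(aq) + PO₄³⁻(aq)
Ksp = [Li⁺]^3[PO₄³⁻] = [PO₄³⁻](6.52×10⁻²)^3
[PO₄³⁻] = 4.28×10⁻⁹ / (6.52×10⁻²)^3 = 1.54×10⁻⁵
[PO₄³⁻] = 1.54×10⁻⁵ mol/L

1.54×10⁻⁵ M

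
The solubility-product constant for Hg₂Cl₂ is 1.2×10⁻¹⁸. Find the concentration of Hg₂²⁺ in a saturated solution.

6.7×10⁻⁷ M

Hg₂Cl₂(s) ⇌ Hg₂²⁺(aq) + 2 Cl⁻(aq)
For each mole of Hg₂Cl₂ that dissolves per liter, [Hg₂²⁺] = s and [Cl⁻] = 2s; let s denote this solubility.
Ksp = [Hg₂²⁺][Cl⁻]^2 = s · (2s)^2 = 4s^3 = 1.2×10⁻¹⁸
s = 6.7×10⁻⁷ mol/L
[Hg₂²⁺] = s = 6.7×10⁻⁷ mol/L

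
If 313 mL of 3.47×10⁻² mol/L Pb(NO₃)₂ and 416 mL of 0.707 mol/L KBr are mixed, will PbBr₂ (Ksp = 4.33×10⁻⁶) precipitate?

Yes

After mixing, V = 313 mL + 416 mL = 729 mL.
[Pb²⁺] = (3.47×10⁻²)(313)/729 = 1.49×10⁻² mol/L
[Br⁻] = (0.707)(416)/729 = 0.403 mol/L
Q = [Pb²⁺][Br⁻]^2 = 2.43×10⁻³
Because Q > Ksp (2.43×10⁻³ vs 4.33×10⁻⁶), a precipitate of PbBr₂ forms.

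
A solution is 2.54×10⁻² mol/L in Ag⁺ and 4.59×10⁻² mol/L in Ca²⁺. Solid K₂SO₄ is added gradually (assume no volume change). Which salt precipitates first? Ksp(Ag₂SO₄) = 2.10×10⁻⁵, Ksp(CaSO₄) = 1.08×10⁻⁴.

CaSO₄

Precipitation of each salt begins when its ion product equals Ksp.
For Ag₂SO₄: [SO₄²⁻] = (Ksp/[Ag⁺]^2) = 3.26×10⁻² mol/L
For CaSO₄: [SO₄²⁻] = (Ksp/[Ca²⁺]) = 2.35×10⁻³ mol/L
CaSO₄ requires the lower [SO₄²⁻], so it precipitates first.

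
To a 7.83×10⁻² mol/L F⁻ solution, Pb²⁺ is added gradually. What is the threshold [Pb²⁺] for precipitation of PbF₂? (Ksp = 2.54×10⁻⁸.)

4.14×10⁻⁶ M

A salt starts to precipitate once the ion product Q reaches its Ksp.
PbF₂(s) ⇌ Pb²⁺(aq) + 2 F⁻(aq)
Ksp = [Pb²⁺][F⁻]^2 = [Pb²⁺](7.83×10⁻²)^2
[Pb²⁺] = 2.54×10⁻⁸ / (7.83×10⁻²)^2 = 4.14×10⁻⁶
[Pb²⁺] = 4.14×10⁻⁶ mol/L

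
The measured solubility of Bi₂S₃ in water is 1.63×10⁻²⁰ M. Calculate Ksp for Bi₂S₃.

Bi₂S₃(s) ⇌ 2 Bi³⁺(aq) + 3 S²⁻(aq)
Call the molar solubility s, so that [Bi³⁺] = 2s and [S²⁻] = 3s.
Ksp = [Bi³⁺]^2[S²⁻]^3 = (2s)^2 · (3s)^3 = 108s^5
Ksp = 108 × (1.63×10⁻²⁰)^5 = 1.24×10⁻⁹⁷

Ksp = 1.24×10⁻⁹⁷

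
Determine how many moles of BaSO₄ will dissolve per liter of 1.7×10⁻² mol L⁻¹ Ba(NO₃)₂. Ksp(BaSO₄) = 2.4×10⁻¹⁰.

BaSO₄(s) ⇌ Ba²⁺(aq) + SO₄²⁻(aq)
Ba²⁺ is already present at 1.7×10⁻² mol L⁻¹. If s mol/L of BaSO₄ dissolves, [SO₄²⁻] = s while [Ba²⁺] ≈ 1.7×10⁻² mol L⁻¹.
Ksp = [Ba²⁺][SO₄²⁻] = (1.7×10⁻²)s
s = 2.4×10⁻¹⁰ / (1.7×10⁻²) = 1.4×10⁻⁸
s = 1.4×10⁻⁸ mol L⁻¹

1.4×10⁻⁸ M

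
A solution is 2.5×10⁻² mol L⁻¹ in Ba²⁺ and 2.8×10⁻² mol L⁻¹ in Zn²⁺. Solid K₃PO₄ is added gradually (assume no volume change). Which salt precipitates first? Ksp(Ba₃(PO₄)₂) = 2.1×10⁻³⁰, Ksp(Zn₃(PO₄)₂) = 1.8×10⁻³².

Zn₃(PO₄)₂

The threshold for precipitation is Q = Ksp.
For Ba₃(PO₄)₂: [PO₄³⁻] = (Ksp/[Ba²⁺]^3)^(1/2) = 3.7×10⁻¹³ mol L⁻¹
For Zn₃(PO₄)₂: [PO₄³⁻] = (Ksp/[Zn²⁺]^3)^(1/2) = 2.9×10⁻¹⁴ mol L⁻¹
Zn₃(PO₄)₂ requires the lower [PO₄³⁻], so it precipitates first.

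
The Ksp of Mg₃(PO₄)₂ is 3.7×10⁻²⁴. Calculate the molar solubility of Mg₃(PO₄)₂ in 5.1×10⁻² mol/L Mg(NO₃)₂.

8.4×10⁻¹¹ M

Mg₃(PO₄)₂(s) ⇌ 3 Mg²⁺(aq) + 2 PO₄³⁻(aq)
The solution already contains Mg²⁺ at 5.1×10⁻² mol/L. Let s be the molar solubility of Mg₃(PO₄)₂.
[Mg²⁺] ≈ 5.1×10⁻² mol/L (common ion dominates); [PO₄³⁻] = 2s.
Ksp = [Mg²⁺]^3[PO₄³⁻]^2 = (5.1×10⁻²)^3(2s)^2
(2s)^2 = 3.7×10⁻²⁴ / (5.1×10⁻²)^3 = 2.8×10⁻²⁰
s = 8.4×10⁻¹¹ mol/L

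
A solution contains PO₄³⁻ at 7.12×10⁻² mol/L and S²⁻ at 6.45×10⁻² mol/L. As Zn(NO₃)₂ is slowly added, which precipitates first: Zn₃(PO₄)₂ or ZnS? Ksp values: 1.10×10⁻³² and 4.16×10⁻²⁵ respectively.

A salt starts to precipitate once the ion product Q reaches its Ksp.
For Zn₃(PO₄)₂: [Zn²⁺] = (Ksp/[PO₄³⁻]^2)^(1/3) = 1.29×10⁻¹⁰ mol/L
For ZnS: [Zn²⁺] = (Ksp/[S²⁻]) = 6.45×10⁻²⁴ mol/L
Since ZnS needs less Zn²⁺ to reach saturation, it precipitates first.

ZnS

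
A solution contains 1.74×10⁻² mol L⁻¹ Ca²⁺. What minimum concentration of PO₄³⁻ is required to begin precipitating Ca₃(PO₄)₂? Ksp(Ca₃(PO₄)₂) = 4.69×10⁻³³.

2.98×10⁻¹⁴ M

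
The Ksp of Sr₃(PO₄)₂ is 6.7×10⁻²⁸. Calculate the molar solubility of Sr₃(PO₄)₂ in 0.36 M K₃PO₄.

5.8×10⁻¹⁰ M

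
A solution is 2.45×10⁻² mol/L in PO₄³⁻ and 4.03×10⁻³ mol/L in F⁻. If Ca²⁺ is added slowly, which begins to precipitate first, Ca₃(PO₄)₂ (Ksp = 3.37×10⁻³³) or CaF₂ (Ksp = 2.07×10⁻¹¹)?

A salt starts to precipitate once the ion product Q reaches its Ksp.
For Ca₃(PO₄)₂: [Ca²⁺] = (Ksp/[PO₄³⁻]^2)^(1/3) = 1.78×10⁻¹⁰ mol/L
For CaF₂: [Ca²⁺] = (Ksp/[F⁻]^2) = 1.27×10⁻⁶ mol/L
The smaller threshold [Ca²⁺] is reached first, so Ca₃(PO₄)₂ precipitates first.

Ca₃(PO₄)₂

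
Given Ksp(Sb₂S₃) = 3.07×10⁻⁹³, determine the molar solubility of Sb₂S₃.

1.23×10⁻¹⁹ M

Sb₂S₃(s) ⇌ 2 Sb³⁺(aq) + 3 S²⁻(aq)
Let s be the molar solubility. Then [Sb³⁺] = 2s and [S²⁻] = 3s.
Ksp = [Sb³⁺]^2[S²⁻]^3 = (2s)^2 · (3s)^3 = 108s^5
108s^5 = 3.07×10⁻⁹³  ⇒  s^5 = 2.84×10⁻⁹⁵
s = 1.23×10⁻¹⁹ M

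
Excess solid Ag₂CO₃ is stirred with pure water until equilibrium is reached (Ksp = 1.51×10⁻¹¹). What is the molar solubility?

Ag₂CO₃(s) ⇌ 2 Ag⁺(aq) + CO₃²⁻(aq)
For each mole of Ag₂CO₃ that dissolves per liter, [Ag⁺] = 2s and [CO₃²⁻] = s; let s denote this solubility.
Ksp = [Ag⁺]^2[CO₃²⁻] = (2s)^2 · s = 4s^3
4s^3 = 1.51×10⁻¹¹  ⇒  s^3 = 3.78×10⁻¹²
s = 1.56×10⁻⁴ mol/L

1.56×10⁻⁴ M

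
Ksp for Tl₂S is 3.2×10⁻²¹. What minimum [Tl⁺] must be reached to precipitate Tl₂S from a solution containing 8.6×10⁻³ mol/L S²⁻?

The threshold for precipitation is Q = Ksp.
Tl₂S(s) ⇌ 2 Tl⁺(aq) + S²⁻(aq)
Ksp = [Tl⁺]^2[S²⁻] = [Tl⁺]^2(8.6×10⁻³)
[Tl⁺]^2 = 3.2×10⁻²¹ / (8.6×10⁻³) = 3.7×10⁻¹⁹
[Tl⁺] = 6.1×10⁻¹⁰ mol/L

6.1×10⁻¹⁰ M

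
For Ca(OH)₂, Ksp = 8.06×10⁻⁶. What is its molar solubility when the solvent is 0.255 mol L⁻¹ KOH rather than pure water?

1.24×10⁻⁴ M

Ca(OH)₂(s) ⇌ Ca²⁺(aq) + 2 OH⁻(aq)
OH⁻ is already present at 0.255 mol L⁻¹. If s mol/L of Ca(OH)₂ dissolves, [Ca²⁺] = s while [OH⁻] ≈ 0.255 mol L⁻¹.
Ksp = [Ca²⁺][OH⁻]^2 = s(0.255)^2
s = 8.06×10⁻⁶ / (0.255)^2 = 1.24×10⁻⁴
s = 1.24×10⁻⁴ mol L⁻¹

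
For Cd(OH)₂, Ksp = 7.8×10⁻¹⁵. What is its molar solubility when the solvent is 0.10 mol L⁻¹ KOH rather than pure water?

7.8×10⁻¹³ M

Cd(OH)₂(s) ⇌ Cd²⁺(aq) + 2 OH⁻(aq)
OH⁻ is already present at 0.10 mol L⁻¹. If s mol/L of Cd(OH)₂ dissolves, [Cd²⁺] = s while [OH⁻] ≈ 0.10 mol L⁻¹.
Ksp = [Cd²⁺][OH⁻]^2 = s(0.10)^2
s = 7.8×10⁻¹⁵ / (0.10)^2 = 7.8×10⁻¹³
s = 7.8×10⁻¹³ mol L⁻¹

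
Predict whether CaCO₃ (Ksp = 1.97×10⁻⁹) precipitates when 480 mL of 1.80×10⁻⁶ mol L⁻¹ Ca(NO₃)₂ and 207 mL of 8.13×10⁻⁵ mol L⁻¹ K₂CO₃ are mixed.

No

Total volume after mixing = 480 + 207 = 687 mL.
[Ca²⁺] = (1.80×10⁻⁶)(480)/687 = 1.26×10⁻⁶ mol L⁻¹
[CO₃²⁻] = (8.13×10⁻⁵)(207)/687 = 2.45×10⁻⁵ mol L⁻¹
Q = [Ca²⁺][CO₃²⁻] = 3.08×10⁻¹¹
Q = 3.08×10⁻¹¹ < Ksp = 1.97×10⁻⁹, so the solution is unsaturated and no precipitate forms.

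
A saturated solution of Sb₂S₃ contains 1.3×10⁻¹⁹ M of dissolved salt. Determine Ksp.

Sb₂S₃(s) ⇌ 2 Sb³⁺(aq) + 3 S²⁻(aq)
For each mole of Sb₂S₃ that dissolves per liter, [Sb³⁺] = 2s and [S²⁻] = 3s; let s denote this solubility.
Ksp = [Sb³⁺]^2[S²⁻]^3 = (2s)^2 · (3s)^3 = 108s^5
Ksp = 108 × (1.3×10⁻¹⁹)^5 = 4.0×10⁻⁹³

Ksp = 4.0×10⁻⁹³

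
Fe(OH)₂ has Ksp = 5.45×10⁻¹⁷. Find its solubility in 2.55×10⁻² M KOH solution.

Fe(OH)₂(s) ⇌ Fe²⁺(aq) + 2 OH⁻(aq)
The solution already contains OH⁻ at 2.55×10⁻² M. Let s be the molar solubility of Fe(OH)₂.
[OH⁻] ≈ 2.55×10⁻² M (common ion dominates); [Fe²⁺] = s.
Ksp = [Fe²⁺][OH⁻]^2 = s(2.55×10⁻²)^2
s = 5.45×10⁻¹⁷ / (2.55×10⁻²)^2 = 8.38×10⁻¹⁴
s = 8.38×10⁻¹⁴ M

8.38×10⁻¹⁴ M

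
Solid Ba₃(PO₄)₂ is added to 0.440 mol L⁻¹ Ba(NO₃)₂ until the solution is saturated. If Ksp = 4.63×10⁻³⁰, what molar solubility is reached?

Ba₃(PO₄)₂(s) ⇌ 3 Ba²⁺(aq) + 2 PO₄³⁻(aq)
With Ba²⁺ already at 0.440 mol L⁻¹ and s small, take [Ba²⁺] ≈ 0.440 mol L⁻¹ and [PO₄³⁻] = 2s.
Ksp = [Ba²⁺]^3[PO₄³⁻]^2 = (0.440)^3(2s)^2
(2s)^2 = 4.63×10⁻³⁰ / (0.440)^3 = 5.44×10⁻²⁹
s = 3.69×10⁻¹⁵ mol L⁻¹

3.69×10⁻¹⁵ M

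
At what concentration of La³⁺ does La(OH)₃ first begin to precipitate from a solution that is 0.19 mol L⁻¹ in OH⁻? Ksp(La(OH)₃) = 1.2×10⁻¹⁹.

1.7×10⁻¹⁷ M

The threshold for precipitation is Q = Ksp.
La(OH)₃(s) ⇌ La³⁺(aq) + 3 OH⁻(aq)
Ksp = [La³⁺][OH⁻]^3 = [La³⁺](0.19)^3
[La³⁺] = 1.2×10⁻¹⁹ / (0.19)^3 = 1.7×10⁻¹⁷
[La³⁺] = 1.7×10⁻¹⁷ mol L⁻¹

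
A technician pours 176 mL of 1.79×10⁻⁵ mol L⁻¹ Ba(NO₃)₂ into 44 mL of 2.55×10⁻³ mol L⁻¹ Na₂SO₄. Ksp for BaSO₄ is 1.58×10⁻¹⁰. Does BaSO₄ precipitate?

Yes

After mixing, V = 176 mL + 44 mL = 220 mL.
[Ba²⁺] = (1.79×10⁻⁵)(176)/220 = 1.43×10⁻⁵ mol L⁻¹
[SO₄²⁻] = (2.55×10⁻³)(44)/220 = 5.10×10⁻⁴ mol L⁻¹
Q = [Ba²⁺][SO₄²⁻] = 7.30×10⁻⁹
Since Q (7.30×10⁻⁹) exceeds Ksp (1.58×10⁻¹⁰), BaSO₄ will precipitate.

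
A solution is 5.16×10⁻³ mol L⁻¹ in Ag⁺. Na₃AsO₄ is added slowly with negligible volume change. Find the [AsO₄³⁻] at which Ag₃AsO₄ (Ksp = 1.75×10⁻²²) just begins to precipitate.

The threshold for precipitation is Q = Ksp.
Ag₃AsO₄(s) ⇌ 3 Ag⁺(aq) + AsO₄³⁻(aq)
Ksp = [Ag⁺]^3[AsO₄³⁻] = [AsO₄³⁻](5.16×10⁻³)^3
[AsO₄³⁻] = 1.75×10⁻²² / (5.16×10⁻³)^3 = 1.27×10⁻¹⁵
[AsO₄³⁻] = 1.27×10⁻¹⁵ mol L⁻¹

1.27×10⁻¹⁵ M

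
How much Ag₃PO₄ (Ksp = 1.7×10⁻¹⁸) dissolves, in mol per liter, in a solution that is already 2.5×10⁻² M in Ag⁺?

1.1×10⁻¹³ M

Ag₃PO₄(s) ⇌ 3 Ag⁺(aq) + PO₄³⁻(aq)
Let s be the solubility of Ag₃PO₄ here. The common ion gives [Ag⁺] ≈ 2.5×10⁻² M, and [PO₄³⁻] = s.
Ksp = [Ag⁺]^3[PO₄³⁻] = (2.5×10⁻²)^3s
s = 1.7×10⁻¹⁸ / (2.5×10⁻²)^3 = 1.1×10⁻¹³
s = 1.1×10⁻¹³ M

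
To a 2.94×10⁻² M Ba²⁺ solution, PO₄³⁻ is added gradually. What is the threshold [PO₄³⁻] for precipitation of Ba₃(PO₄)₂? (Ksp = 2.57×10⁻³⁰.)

3.18×10⁻¹³ M

Each salt precipitates once Q = Ksp for that salt.
Ba₃(PO₄)₂(s) ⇌ 3 Ba²⁺(aq) + 2 PO₄³⁻(aq)
Ksp = [Ba²⁺]^3[PO₄³⁻]^2 = [PO₄³⁻]^2(2.94×10⁻²)^3
[PO₄³⁻]^2 = 2.57×10⁻³⁰ / (2.94×10⁻²)^3 = 1.01×10⁻²⁵
[PO₄³⁻] = 3.18×10⁻¹³ M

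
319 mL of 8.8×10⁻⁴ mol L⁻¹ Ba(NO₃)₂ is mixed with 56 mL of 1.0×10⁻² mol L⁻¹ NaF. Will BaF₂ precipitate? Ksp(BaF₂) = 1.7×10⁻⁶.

After mixing, V = 319 mL + 56 mL = 375 mL.
[Ba²⁺] = (8.8×10⁻⁴)(319)/375 = 7.5×10⁻⁴ mol L⁻¹
[F⁻] = (1.0×10⁻²)(56)/375 = 1.5×10⁻³ mol L⁻¹
Q = [Ba²⁺][F⁻]^2 = 1.7×10⁻⁹
Since Q (1.7×10⁻⁹) is less than Ksp (1.7×10⁻⁶), no BaF₂ precipitates.

No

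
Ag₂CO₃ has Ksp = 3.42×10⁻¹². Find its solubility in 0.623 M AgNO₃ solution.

8.81×10⁻¹² M

Ag₂CO₃(s) ⇌ 2 Ag⁺(aq) + CO₃²⁻(aq)
Ag⁺ is already present at 0.623 M. If s mol/L of Ag₂CO₃ dissolves, [CO₃²⁻] = s while [Ag⁺] ≈ 0.623 M.
Ksp = [Ag⁺]^2[CO₃²⁻] = (0.623)^2s
s = 3.42×10⁻¹² / (0.623)^2 = 8.81×10⁻¹²
s = 8.81×10⁻¹² M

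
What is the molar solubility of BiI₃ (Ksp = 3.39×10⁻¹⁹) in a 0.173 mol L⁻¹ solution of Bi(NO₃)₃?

4.17×10⁻⁷ M

BiI₃(s) ⇌ Bi³⁺(aq) + 3 I⁻(aq)
With Bi³⁺ already at 0.173 mol L⁻¹ and s small, take [Bi³⁺] ≈ 0.173 mol L⁻¹ and [I⁻] = 3s.
Ksp = [Bi³⁺][I⁻]^3 = (0.173)(3s)^3
(3s)^3 = 3.39×10⁻¹⁹ / (0.173) = 1.96×10⁻¹⁸
s = 4.17×10⁻⁷ mol L⁻¹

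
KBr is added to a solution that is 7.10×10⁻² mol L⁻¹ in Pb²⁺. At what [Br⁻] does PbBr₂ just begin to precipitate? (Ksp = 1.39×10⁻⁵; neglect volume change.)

Precipitation of each salt begins when its ion product equals Ksp.
PbBr₂(s) ⇌ Pb²⁺(aq) + 2 Br⁻(aq)
Ksp = [Pb²⁺][Br⁻]^2 = [Br⁻]^2(7.10×10⁻²)
[Br⁻]^2 = 1.39×10⁻⁵ / (7.10×10⁻²) = 1.96×10⁻⁴
[Br⁻] = 1.40×10⁻² mol L⁻¹

1.40×10⁻² M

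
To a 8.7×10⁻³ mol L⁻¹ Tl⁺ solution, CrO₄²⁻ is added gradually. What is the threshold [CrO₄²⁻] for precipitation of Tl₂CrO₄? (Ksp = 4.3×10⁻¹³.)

Precipitation begins when Q = Ksp.
Tl₂CrO₄(s) ⇌ 2 Tl⁺(aq) + CrO₄²⁻(aq)
Ksp = [Tl⁺]^2[CrO₄²⁻] = [CrO₄²⁻](8.7×10⁻³)^2
[CrO₄²⁻] = 4.3×10⁻¹³ / (8.7×10⁻³)^2 = 5.7×10⁻⁹
[CrO₄²⁻] = 5.7×10⁻⁹ mol L⁻¹

5.7×10⁻⁹ M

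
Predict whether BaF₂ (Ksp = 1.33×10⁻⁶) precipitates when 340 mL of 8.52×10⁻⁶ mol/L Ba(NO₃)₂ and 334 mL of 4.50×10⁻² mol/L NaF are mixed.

Total volume after mixing = 340 + 334 = 674 mL.
[Ba²⁺] = (8.52×10⁻⁶)(340)/674 = 4.30×10⁻⁶ mol/L
[F⁻] = (4.50×10⁻²)(334)/674 = 2.23×10⁻² mol/L
Q = [Ba²⁺][F⁻]^2 = 2.14×10⁻⁹
Q < Ksp (2.14×10⁻⁹ vs 1.33×10⁻⁶); the solution remains unsaturated and no precipitate forms.

No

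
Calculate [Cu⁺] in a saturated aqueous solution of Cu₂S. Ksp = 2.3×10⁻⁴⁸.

Cu₂S(s) ⇌ 2 Cu⁺(aq) + S²⁻(aq)
With molar solubility s: [Cu⁺] = 2s, [S²⁻] = s.
Ksp = [Cu⁺]^2[S²⁻] = (2s)^2 · s = 4s^3 = 2.3×10⁻⁴⁸
s = 8.3×10⁻¹⁷ mol L⁻¹
[Cu⁺] = 2s = 1.7×10⁻¹⁶ mol L⁻¹

1.7×10⁻¹⁶ M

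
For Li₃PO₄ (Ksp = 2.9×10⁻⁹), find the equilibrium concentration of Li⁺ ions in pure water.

9.7×10⁻³ M

Li₃PO₄(s) ⇌ 3 Li⁺(aq) + PO₄³⁻(aq)
Call the molar solubility s, so that [Li⁺] = 3s and [PO₄³⁻] = s.
Ksp = [Li⁺]^3[PO₄³⁻] = (3s)^3 · s = 27s^4 = 2.9×10⁻⁹
s = 3.2×10⁻³ mol L⁻¹
[Li⁺] = 3s = 9.7×10⁻³ mol L⁻¹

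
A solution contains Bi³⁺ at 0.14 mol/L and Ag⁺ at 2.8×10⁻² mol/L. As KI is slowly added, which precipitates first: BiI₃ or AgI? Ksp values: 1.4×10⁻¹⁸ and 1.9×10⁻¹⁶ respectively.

AgI

Each salt precipitates once Q = Ksp for that salt.
For BiI₃: [I⁻] = (Ksp/[Bi³⁺])^(1/3) = 2.2×10⁻⁶ mol/L
For AgI: [I⁻] = (Ksp/[Ag⁺]) = 6.8×10⁻¹⁵ mol/L
AgI requires the lower [I⁻], so it precipitates first.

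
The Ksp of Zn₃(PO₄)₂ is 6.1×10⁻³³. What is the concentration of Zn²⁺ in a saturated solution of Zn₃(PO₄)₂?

4.2×10⁻⁷ M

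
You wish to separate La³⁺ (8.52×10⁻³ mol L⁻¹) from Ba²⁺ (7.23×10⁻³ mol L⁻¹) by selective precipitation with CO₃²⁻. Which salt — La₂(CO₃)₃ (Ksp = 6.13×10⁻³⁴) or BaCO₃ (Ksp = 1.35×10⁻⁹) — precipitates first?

The threshold for precipitation is Q = Ksp.
For La₂(CO₃)₃: [CO₃²⁻] = (Ksp/[La³⁺]^2)^(1/3) = 2.04×10⁻¹⁰ mol L⁻¹
For BaCO₃: [CO₃²⁻] = (Ksp/[Ba²⁺]) = 1.87×10⁻⁷ mol L⁻¹
The smaller threshold [CO₃²⁻] is reached first, so La₂(CO₃)₃ precipitates first.

La₂(CO₃)₃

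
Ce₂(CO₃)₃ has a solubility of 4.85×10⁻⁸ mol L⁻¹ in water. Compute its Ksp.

Ksp = 2.90×10⁻³⁵

Ce₂(CO₃)₃(s) ⇌ 2 Ce³⁺(aq) + 3 CO₃²⁻(aq)
With molar solubility s: [Ce³⁺] = 2s, [CO₃²⁻] = 3s.
Ksp = [Ce³⁺]^2[CO₃²⁻]^3 = (2s)^2 · (3s)^3 = 108s^5
Ksp = 108 × (4.85×10⁻⁸)^5 = 2.90×10⁻³⁵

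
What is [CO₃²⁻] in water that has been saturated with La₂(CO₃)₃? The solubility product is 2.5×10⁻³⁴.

La₂(CO₃)₃(s) ⇌ 2 La³⁺(aq) + 3 CO₃²⁻(aq)
Call the molar solubility s, so that [La³⁺] = 2s and [CO₃²⁻] = 3s.
Ksp = [La³⁺]^2[CO₃²⁻]^3 = (2s)^2 · (3s)^3 = 108s^5 = 2.5×10⁻³⁴
s = 7.5×10⁻⁸ mol/L
[CO₃²⁻] = 3s = 2.2×10⁻⁷ mol/L

2.2×10⁻⁷ M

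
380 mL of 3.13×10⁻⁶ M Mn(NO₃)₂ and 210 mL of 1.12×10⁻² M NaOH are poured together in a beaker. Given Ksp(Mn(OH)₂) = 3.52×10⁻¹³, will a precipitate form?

After mixing, V = 380 mL + 210 mL = 590 mL.
[Mn²⁺] = (3.13×10⁻⁶)(380)/590 = 2.02×10⁻⁶ M
[OH⁻] = (1.12×10⁻²)(210)/590 = 3.99×10⁻³ M
Q = [Mn²⁺][OH⁻]^2 = 3.20×10⁻¹¹
Since Q (3.20×10⁻¹¹) exceeds Ksp (3.52×10⁻¹³), Mn(OH)₂ will precipitate.

Yes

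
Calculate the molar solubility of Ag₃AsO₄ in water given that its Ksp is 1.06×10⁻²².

Ag₃AsO₄(s) ⇌ 3 Ag⁺(aq) + AsO₄³⁻(aq)
Let s be the molar solubility. Then [Ag⁺] = 3s and [AsO₄³⁻] = s.
Ksp = [Ag⁺]^3[AsO₄³⁻] = (3s)^3 · s = 27s^4
27s^4 = 1.06×10⁻²²  ⇒  s^4 = 3.93×10⁻²⁴
s = (3.93×10⁻²⁴)^(1/4) = 1.41×10⁻⁶ mol/L

1.41×10⁻⁶ M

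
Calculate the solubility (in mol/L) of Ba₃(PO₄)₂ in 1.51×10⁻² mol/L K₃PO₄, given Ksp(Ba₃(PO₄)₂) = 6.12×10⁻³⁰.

9.98×10⁻¹⁰ M

Ba₃(PO₄)₂(s) ⇌ 3 Ba²⁺(aq) + 2 PO₄³⁻(aq)
Let s be the solubility of Ba₃(PO₄)₂ here. The common ion gives [PO₄³⁻] ≈ 1.51×10⁻² mol/L, and [Ba²⁺] = 3s.
Ksp = [Ba²⁺]^3[PO₄³⁻]^2 = (3s)^3(1.51×10⁻²)^2
(3s)^3 = 6.12×10⁻³⁰ / (1.51×10⁻²)^2 = 2.68×10⁻²⁶
s = 9.98×10⁻¹⁰ mol/L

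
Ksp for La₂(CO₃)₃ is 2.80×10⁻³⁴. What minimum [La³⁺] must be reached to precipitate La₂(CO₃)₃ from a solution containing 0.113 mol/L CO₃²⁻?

4.41×10⁻¹⁶ M

Precipitation begins when Q = Ksp.
La₂(CO₃)₃(s) ⇌ 2 La³⁺(aq) + 3 CO₃²⁻(aq)
Ksp = [La³⁺]^2[CO₃²⁻]^3 = [La³⁺]^2(0.113)^3
[La³⁺]^2 = 2.80×10⁻³⁴ / (0.113)^3 = 1.94×10⁻³¹
[La³⁺] = 4.41×10⁻¹⁶ mol/L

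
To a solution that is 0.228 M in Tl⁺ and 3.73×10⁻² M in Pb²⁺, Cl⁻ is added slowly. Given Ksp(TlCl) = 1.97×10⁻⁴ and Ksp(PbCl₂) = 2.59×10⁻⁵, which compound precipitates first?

TlCl

The threshold for precipitation is Q = Ksp.
For TlCl: [Cl⁻] = (Ksp/[Tl⁺]) = 8.64×10⁻⁴ M
For PbCl₂: [Cl⁻] = (Ksp/[Pb²⁺])^(1/2) = 2.64×10⁻² M
Since TlCl needs less Cl⁻ to reach saturation, it precipitates first.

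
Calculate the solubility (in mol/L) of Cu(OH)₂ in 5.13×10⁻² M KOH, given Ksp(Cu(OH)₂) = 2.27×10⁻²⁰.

8.63×10⁻¹⁸ M

Cu(OH)₂(s) ⇌ Cu²⁺(aq) + 2 OH⁻(aq)
Let s be the solubility of Cu(OH)₂ here. The common ion gives [OH⁻] ≈ 5.13×10⁻² M, and [Cu²⁺] = s.
Ksp = [Cu²⁺][OH⁻]^2 = s(5.13×10⁻²)^2
s = 2.27×10⁻²⁰ / (5.13×10⁻²)^2 = 8.63×10⁻¹⁸
s = 8.63×10⁻¹⁸ M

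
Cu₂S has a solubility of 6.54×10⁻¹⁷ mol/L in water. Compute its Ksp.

Ksp = 1.12×10⁻⁴⁸

Cu₂S(s) ⇌ 2 Cu⁺(aq) + S²⁻(aq)
If s mol/L of Cu₂S dissolves, [Cu⁺] = 2s and [S²⁻] = s.
Ksp = [Cu⁺]^2[S²⁻] = (2s)^2 · s = 4s^3
Ksp = 4 × (6.54×10⁻¹⁷)^3 = 1.12×10⁻⁴⁸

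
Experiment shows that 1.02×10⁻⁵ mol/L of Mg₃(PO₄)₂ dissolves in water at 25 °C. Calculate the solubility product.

Ksp = 1.19×10⁻²³

Mg₃(PO₄)₂(s) ⇌ 3 Mg²⁺(aq) + 2 PO₄³⁻(aq)
Let s be the molar solubility. Then [Mg²⁺] = 3s and [PO₄³⁻] = 2s.
Ksp = [Mg²⁺]^3[PO₄³⁻]^2 = (3s)^3 · (2s)^2 = 108s^5
Ksp = 108 × (1.02×10⁻⁵)^5 = 1.19×10⁻²³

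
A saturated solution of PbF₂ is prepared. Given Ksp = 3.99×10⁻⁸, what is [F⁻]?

4.31×10⁻³ M

PbF₂(s) ⇌ Pb²⁺(aq) + 2 F⁻(aq)
For each mole of PbF₂ that dissolves per liter, [Pb²⁺] = s and [F⁻] = 2s; let s denote this solubility.
Ksp = [Pb²⁺][F⁻]^2 = s · (2s)^2 = 4s^3 = 3.99×10⁻⁸
s = 2.15×10⁻³ mol/L
[F⁻] = 2s = 4.31×10⁻³ mol/L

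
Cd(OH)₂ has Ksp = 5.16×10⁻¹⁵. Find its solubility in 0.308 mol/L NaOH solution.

Cd(OH)₂(s) ⇌ Cd²⁺(aq) + 2 OH⁻(aq)
The solution already contains OH⁻ at 0.308 mol/L. Let s be the molar solubility of Cd(OH)₂.
[OH⁻] ≈ 0.308 mol/L (common ion dominates); [Cd²⁺] = s.
Ksp = [Cd²⁺][OH⁻]^2 = s(0.308)^2
s = 5.16×10⁻¹⁵ / (0.308)^2 = 5.44×10⁻¹⁴
s = 5.44×10⁻¹⁴ mol/L

5.44×10⁻¹⁴ M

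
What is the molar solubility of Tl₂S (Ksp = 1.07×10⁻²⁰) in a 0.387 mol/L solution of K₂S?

8.31×10⁻¹¹ M

Tl₂S(s) ⇌ 2 Tl⁺(aq) + S²⁻(aq)
With S²⁻ already at 0.387 mol/L and s small, take [S²⁻] ≈ 0.387 mol/L and [Tl⁺] = 2s.
Ksp = [Tl⁺]^2[S²⁻] = (2s)^2(0.387)
(2s)^2 = 1.07×10⁻²⁰ / (0.387) = 2.76×10⁻²⁰
s = 8.31×10⁻¹¹ mol/L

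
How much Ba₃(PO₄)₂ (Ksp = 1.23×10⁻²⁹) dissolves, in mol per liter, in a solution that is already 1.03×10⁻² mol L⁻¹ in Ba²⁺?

1.68×10⁻¹² M

Ba₃(PO₄)₂(s) ⇌ 3 Ba²⁺(aq) + 2 PO₄³⁻(aq)
Ba²⁺ is already present at 1.03×10⁻² mol L⁻¹. If s mol/L of Ba₃(PO₄)₂ dissolves, [PO₄³⁻] = 2s while [Ba²⁺] ≈ 1.03×10⁻² mol L⁻¹.
Ksp = [Ba²⁺]^3[PO₄³⁻]^2 = (1.03×10⁻²)^3(2s)^2
(2s)^2 = 1.23×10⁻²⁹ / (1.03×10⁻²)^3 = 1.13×10⁻²³
s = 1.68×10⁻¹² mol L⁻¹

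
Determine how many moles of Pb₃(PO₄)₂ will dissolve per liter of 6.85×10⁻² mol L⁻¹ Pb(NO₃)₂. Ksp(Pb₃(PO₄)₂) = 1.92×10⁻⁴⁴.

Pb₃(PO₄)₂(s) ⇌ 3 Pb²⁺(aq) + 2 PO₄³⁻(aq)
With Pb²⁺ already at 6.85×10⁻² mol L⁻¹ and s small, take [Pb²⁺] ≈ 6.85×10⁻² mol L⁻¹ and [PO₄³⁻] = 2s.
Ksp = [Pb²⁺]^3[PO₄³⁻]^2 = (6.85×10⁻²)^3(2s)^2
(2s)^2 = 1.92×10⁻⁴⁴ / (6.85×10⁻²)^3 = 5.97×10⁻⁴¹
s = 3.86×10⁻²¹ mol L⁻¹

3.86×10⁻²¹ M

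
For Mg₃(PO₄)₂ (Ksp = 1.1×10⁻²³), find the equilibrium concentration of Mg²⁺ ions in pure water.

Mg₃(PO₄)₂(s) ⇌ 3 Mg²⁺(aq) + 2 PO₄³⁻(aq)
If s mol/L of Mg₃(PO₄)₂ dissolves, [Mg²⁺] = 3s and [PO₄³⁻] = 2s.
Ksp = [Mg²⁺]^3[PO₄³⁻]^2 = (3s)^3 · (2s)^2 = 108s^5 = 1.1×10⁻²³
s = 1.0×10⁻⁵ mol/L
[Mg²⁺] = 3s = 3.0×10⁻⁵ mol/L

3.0×10⁻⁵ M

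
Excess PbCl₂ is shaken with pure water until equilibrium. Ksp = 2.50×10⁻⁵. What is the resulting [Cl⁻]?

PbCl₂(s) ⇌ Pb²⁺(aq) + 2 Cl⁻(aq)
For each mole of PbCl₂ that dissolves per liter, [Pb²⁺] = s and [Cl⁻] = 2s; let s denote this solubility.
Ksp = [Pb²⁺][Cl⁻]^2 = s · (2s)^2 = 4s^3 = 2.50×10⁻⁵
s = 1.84×10⁻² mol L⁻¹
[Cl⁻] = 2s = 3.68×10⁻² mol L⁻¹

3.68×10⁻² M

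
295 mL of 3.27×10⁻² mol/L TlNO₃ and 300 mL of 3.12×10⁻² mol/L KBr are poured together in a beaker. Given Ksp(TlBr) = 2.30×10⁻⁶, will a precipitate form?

Yes

Total volume after mixing = 295 + 300 = 595 mL.
[Tl⁺] = (3.27×10⁻²)(295)/595 = 1.62×10⁻² mol/L
[Br⁻] = (3.12×10⁻²)(300)/595 = 1.57×10⁻² mol/L
Q = [Tl⁺][Br⁻] = 2.55×10⁻⁴
Since Q (2.55×10⁻⁴) exceeds Ksp (2.30×10⁻⁶), TlBr will precipitate.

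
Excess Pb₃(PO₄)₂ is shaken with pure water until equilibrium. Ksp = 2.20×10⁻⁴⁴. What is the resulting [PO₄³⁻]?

1.45×10⁻⁹ M

Pb₃(PO₄)₂(s) ⇌ 3 Pb²⁺(aq) + 2 PO₄³⁻(aq)
Let s be the molar solubility. Then [Pb²⁺] = 3s and [PO₄³⁻] = 2s.
Ksp = [Pb²⁺]^3[PO₄³⁻]^2 = (3s)^3 · (2s)^2 = 108s^5 = 2.20×10⁻⁴⁴
s = 7.27×10⁻¹⁰ mol/L
[PO₄³⁻] = 2s = 1.45×10⁻⁹ mol/L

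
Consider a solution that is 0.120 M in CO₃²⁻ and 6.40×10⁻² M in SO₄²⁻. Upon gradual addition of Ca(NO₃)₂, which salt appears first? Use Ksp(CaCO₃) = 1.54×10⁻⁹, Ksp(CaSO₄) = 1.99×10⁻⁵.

Each salt precipitates once Q = Ksp for that salt.
For CaCO₃: [Ca²⁺] = (Ksp/[CO₃²⁻]) = 1.28×10⁻⁸ M
For CaSO₄: [Ca²⁺] = (Ksp/[SO₄²⁻]) = 3.11×10⁻⁴ M
CaCO₃ requires the lower [Ca²⁺], so it precipitates first.

CaCO₃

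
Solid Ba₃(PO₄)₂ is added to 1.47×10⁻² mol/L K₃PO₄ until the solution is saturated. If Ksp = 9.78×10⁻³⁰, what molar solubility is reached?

Ba₃(PO₄)₂(s) ⇌ 3 Ba²⁺(aq) + 2 PO₄³⁻(aq)
With PO₄³⁻ already at 1.47×10⁻² mol/L and s small, take [PO₄³⁻] ≈ 1.47×10⁻² mol/L and [Ba²⁺] = 3s.
Ksp = [Ba²⁺]^3[PO₄³⁻]^2 = (3s)^3(1.47×10⁻²)^2
(3s)^3 = 9.78×10⁻³⁰ / (1.47×10⁻²)^2 = 4.53×10⁻²⁶
s = 1.19×10⁻⁹ mol/L

1.19×10⁻⁹ M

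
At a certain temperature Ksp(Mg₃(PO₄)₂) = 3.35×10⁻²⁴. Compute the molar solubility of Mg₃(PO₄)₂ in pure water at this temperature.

7.91×10⁻⁶ M

Mg₃(PO₄)₂(s) ⇌ 3 Mg²⁺(aq) + 2 PO₄³⁻(aq)
With molar solubility s: [Mg²⁺] = 3s, [PO₄³⁻] = 2s.
Ksp = [Mg²⁺]^3[PO₄³⁻]^2 = (3s)^3 · (2s)^2 = 108s^5
108s^5 = 3.35×10⁻²⁴  ⇒  s^5 = 3.10×10⁻²⁶
s = (3.10×10⁻²⁶)^(1/5) = 7.91×10⁻⁶ mol/L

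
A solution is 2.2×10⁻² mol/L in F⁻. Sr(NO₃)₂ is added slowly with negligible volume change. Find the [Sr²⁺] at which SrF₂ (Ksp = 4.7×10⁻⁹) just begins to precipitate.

9.7×10⁻⁶ M

The threshold for precipitation is Q = Ksp.
SrF₂(s) ⇌ Sr²⁺(aq) + 2 F⁻(aq)
Ksp = [Sr²⁺][F⁻]^2 = [Sr²⁺](2.2×10⁻²)^2
[Sr²⁺] = 4.7×10⁻⁹ / (2.2×10⁻²)^2 = 9.7×10⁻⁶
[Sr²⁺] = 9.7×10⁻⁶ mol/L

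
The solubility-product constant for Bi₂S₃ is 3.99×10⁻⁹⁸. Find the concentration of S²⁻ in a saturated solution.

3.90×10⁻²⁰ M

Bi₂S₃(s) ⇌ 2 Bi³⁺(aq) + 3 S²⁻(aq)
If s mol/L of Bi₂S₃ dissolves, [Bi³⁺] = 2s and [S²⁻] = 3s.
Ksp = [Bi³⁺]^2[S²⁻]^3 = (2s)^2 · (3s)^3 = 108s^5 = 3.99×10⁻⁹⁸
s = 1.30×10⁻²⁰ M
[S²⁻] = 3s = 3.90×10⁻²⁰ M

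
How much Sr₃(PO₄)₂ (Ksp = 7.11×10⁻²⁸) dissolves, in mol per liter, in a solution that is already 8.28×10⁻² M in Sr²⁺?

5.60×10⁻¹³ M

Sr₃(PO₄)₂(s) ⇌ 3 Sr²⁺(aq) + 2 PO₄³⁻(aq)
The solution already contains Sr²⁺ at 8.28×10⁻² M. Let s be the molar solubility of Sr₃(PO₄)₂.
[Sr²⁺] ≈ 8.28×10⁻² M (common ion dominates); [PO₄³⁻] = 2s.
Ksp = [Sr²⁺]^3[PO₄³⁻]^2 = (8.28×10⁻²)^3(2s)^2
(2s)^2 = 7.11×10⁻²⁸ / (8.28×10⁻²)^3 = 1.25×10⁻²⁴
s = 5.60×10⁻¹³ M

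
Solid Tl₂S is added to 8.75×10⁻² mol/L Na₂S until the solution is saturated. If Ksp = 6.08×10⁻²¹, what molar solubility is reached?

Tl₂S(s) ⇌ 2 Tl⁺(aq) + S²⁻(aq)
With S²⁻ already at 8.75×10⁻² mol/L and s small, take [S²⁻] ≈ 8.75×10⁻² mol/L and [Tl⁺] = 2s.
Ksp = [Tl⁺]^2[S²⁻] = (2s)^2(8.75×10⁻²)
(2s)^2 = 6.08×10⁻²¹ / (8.75×10⁻²) = 6.95×10⁻²⁰
s = 1.32×10⁻¹⁰ mol/L

1.32×10⁻¹⁰ M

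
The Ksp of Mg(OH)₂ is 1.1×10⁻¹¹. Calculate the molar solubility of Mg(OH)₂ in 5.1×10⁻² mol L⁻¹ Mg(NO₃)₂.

7.3×10⁻⁶ M

Mg(OH)₂(s) ⇌ Mg²⁺(aq) + 2 OH⁻(aq)
With Mg²⁺ already at 5.1×10⁻² mol L⁻¹ and s small, take [Mg²⁺] ≈ 5.1×10⁻² mol L⁻¹ and [OH⁻] = 2s.
Ksp = [Mg²⁺][OH⁻]^2 = (5.1×10⁻²)(2s)^2
(2s)^2 = 1.1×10⁻¹¹ / (5.1×10⁻²) = 2.2×10⁻¹⁰
s = 7.3×10⁻⁶ mol L⁻¹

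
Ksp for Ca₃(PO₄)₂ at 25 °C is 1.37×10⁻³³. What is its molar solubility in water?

Ca₃(PO₄)₂(s) ⇌ 3 Ca²⁺(aq) + 2 PO₄³⁻(aq)
For each mole of Ca₃(PO₄)₂ that dissolves per liter, [Ca²⁺] = 3s and [PO₄³⁻] = 2s; let s denote this solubility.
Ksp = [Ca²⁺]^3[PO₄³⁻]^2 = (3s)^3 · (2s)^2 = 108s^5
108s^5 = 1.37×10⁻³³  ⇒  s^5 = 1.27×10⁻³⁵
Taking the 5th root, s = 1.05×10⁻⁷ M.

1.05×10⁻⁷ M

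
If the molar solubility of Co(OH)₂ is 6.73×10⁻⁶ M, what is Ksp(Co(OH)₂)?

Co(OH)₂(s) ⇌ Co²⁺(aq) + 2 OH⁻(aq)
For each mole of Co(OH)₂ that dissolves per liter, [Co²⁺] = s and [OH⁻] = 2s; let s denote this solubility.
Ksp = [Co²⁺][OH⁻]^2 = s · (2s)^2 = 4s^3
Ksp = 4 × (6.73×10⁻⁶)^3 = 1.22×10⁻¹⁵

Ksp = 1.22×10⁻¹⁵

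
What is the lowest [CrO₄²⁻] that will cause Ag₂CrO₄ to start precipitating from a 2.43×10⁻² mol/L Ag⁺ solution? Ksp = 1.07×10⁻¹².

A salt starts to precipitate once the ion product Q reaches its Ksp.
Ag₂CrO₄(s) ⇌ 2 Ag⁺(aq) + CrO₄²⁻(aq)
Ksp = [Ag⁺]^2[CrO₄²⁻] = [CrO₄²⁻](2.43×10⁻²)^2
[CrO₄²⁻] = 1.07×10⁻¹² / (2.43×10⁻²)^2 = 1.81×10⁻⁹
[CrO₄²⁻] = 1.81×10⁻⁹ mol/L

1.81×10⁻⁹ M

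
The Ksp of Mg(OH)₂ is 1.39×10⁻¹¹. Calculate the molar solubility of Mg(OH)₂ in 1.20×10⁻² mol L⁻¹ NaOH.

9.65×10⁻⁸ M

Mg(OH)₂(s) ⇌ Mg²⁺(aq) + 2 OH⁻(aq)
Let s be the solubility of Mg(OH)₂ here. The common ion gives [OH⁻] ≈ 1.20×10⁻² mol L⁻¹, and [Mg²⁺] = s.
Ksp = [Mg²⁺][OH⁻]^2 = s(1.20×10⁻²)^2
s = 1.39×10⁻¹¹ / (1.20×10⁻²)^2 = 9.65×10⁻⁸
s = 9.65×10⁻⁸ mol L⁻¹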